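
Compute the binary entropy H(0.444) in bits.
0.9909 bits

The binary entropy function is:
H(p) = -p log(p) - (1-p) log(1-p)

H(0.444) = -0.444 × log_2(0.444) - 0.556 × log_2(0.556)
H(0.444) = 0.9909 bits

Note: Binary entropy is maximized at p=0.5 (H=1 bit) and minimized at p=0 or p=1 (H=0).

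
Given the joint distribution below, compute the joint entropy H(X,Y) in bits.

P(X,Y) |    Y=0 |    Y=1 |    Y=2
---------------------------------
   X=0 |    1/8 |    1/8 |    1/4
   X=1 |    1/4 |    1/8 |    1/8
2.5000 bits

Joint entropy is H(X,Y) = -Σ_{x,y} p(x,y) log p(x,y).

Summing over all non-zero entries:
H(X,Y) = -[1/8·log_2(1/8) + 1/8·log_2(1/8) + 1/4·log_2(1/4) + 1/4·log_2(1/4) + 1/8·log_2(1/8) + 1/8·log_2(1/8)]
H(X,Y) = 2.5000 bits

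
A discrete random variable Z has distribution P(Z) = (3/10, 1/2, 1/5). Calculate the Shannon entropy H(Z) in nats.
1.0297 nats

Shannon entropy is H(X) = -Σ p(x) log p(x).

For P = (3/10, 1/2, 1/5):
H = -3/10 × log_e(3/10) -1/2 × log_e(1/2) -1/5 × log_e(1/5)
H = 1.0297 nats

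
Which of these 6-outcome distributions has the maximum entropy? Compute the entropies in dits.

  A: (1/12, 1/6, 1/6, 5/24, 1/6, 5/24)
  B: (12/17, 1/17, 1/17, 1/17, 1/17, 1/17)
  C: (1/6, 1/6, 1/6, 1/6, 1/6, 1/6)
C

For a discrete distribution over n outcomes, entropy is maximized by the uniform distribution.

Computing entropies:
H(A) = 0.7629 dits
H(B) = 0.4687 dits
H(C) = 0.7782 dits

The uniform distribution (where all probabilities equal 1/6) achieves the maximum entropy of log_10(6) = 0.7782 dits.

Distribution C has the highest entropy.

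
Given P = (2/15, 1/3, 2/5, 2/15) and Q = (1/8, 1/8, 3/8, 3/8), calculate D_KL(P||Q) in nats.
0.2235 nats

KL divergence: D_KL(P||Q) = Σ p(x) log(p(x)/q(x))

Computing term by term:
  x=0: 2/15 × log_e[(2/15)/(1/8)] = 2/15 × 0.0645 = 0.0086
  x=1: 1/3 × log_e[(1/3)/(1/8)] = 1/3 × 0.9808 = 0.3269
  x=2: 2/5 × log_e[(2/5)/(3/8)] = 2/5 × 0.0645 = 0.0258
  x=3: 2/15 × log_e[(2/15)/(3/8)] = 2/15 × -1.0341 = -0.1379

D_KL(P||Q) = 0.2235 nats

Note: KL divergence is always non-negative and equals 0 iff P = Q.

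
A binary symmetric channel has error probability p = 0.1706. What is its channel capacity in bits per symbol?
0.3409 bits

For a binary symmetric channel (BSC) with error probability p:
Capacity C = 1 - H(p) bits per symbol

where H(p) = -p log₂(p) - (1-p) log₂(1-p) is the binary entropy function.

H(0.1706) = 0.6591 bits
C = 1 - 0.6591 = 0.3409 bits per symbol

This means we can reliably transmit up to 0.3409 bits of information per channel use.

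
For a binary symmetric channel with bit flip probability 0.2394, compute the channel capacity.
0.2060 bits

For a binary symmetric channel (BSC) with error probability p:
Capacity C = 1 - H(p) bits per symbol

where H(p) = -p log₂(p) - (1-p) log₂(1-p) is the binary entropy function.

H(0.2394) = 0.7940 bits
C = 1 - 0.7940 = 0.2060 bits per symbol

This means we can reliably transmit up to 0.2060 bits of information per channel use.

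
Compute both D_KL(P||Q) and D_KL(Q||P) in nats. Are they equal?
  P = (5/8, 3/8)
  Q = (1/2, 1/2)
D_KL(P||Q) = 0.0316, D_KL(Q||P) = 0.0323

KL divergence is not symmetric: D_KL(P||Q) ≠ D_KL(Q||P) in general.

D_KL(P||Q) = 0.0316 nats
D_KL(Q||P) = 0.0323 nats

No, they are not equal!

This asymmetry is why KL divergence is not a true distance metric.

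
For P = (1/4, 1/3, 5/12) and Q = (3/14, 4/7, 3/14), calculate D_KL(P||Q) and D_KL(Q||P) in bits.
D_KL(P||Q) = 0.1961, D_KL(Q||P) = 0.1911

KL divergence is not symmetric: D_KL(P||Q) ≠ D_KL(Q||P) in general.

D_KL(P||Q) = 0.1961 bits
D_KL(Q||P) = 0.1911 bits

No, they are not equal!

This asymmetry is why KL divergence is not a true distance metric.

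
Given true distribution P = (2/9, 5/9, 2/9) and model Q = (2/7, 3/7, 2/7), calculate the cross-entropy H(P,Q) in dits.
0.4462 dits

Cross-entropy: H(P,Q) = -Σ p(x) log q(x)

Alternatively: H(P,Q) = H(P) + D_KL(P||Q)
H(P) = 0.4321 dits
D_KL(P||Q) = 0.0141 dits

H(P,Q) = 0.4321 + 0.0141 = 0.4462 dits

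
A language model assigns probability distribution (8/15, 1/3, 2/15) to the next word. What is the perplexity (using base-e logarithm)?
2.6382

Perplexity is e^H (or exp(H) for natural log).

First, H = -Σ p log p = 0.9701 nats
Perplexity = e^0.9701 = 2.6382

Interpretation: The model's uncertainty is equivalent to choosing uniformly among 2.6 options.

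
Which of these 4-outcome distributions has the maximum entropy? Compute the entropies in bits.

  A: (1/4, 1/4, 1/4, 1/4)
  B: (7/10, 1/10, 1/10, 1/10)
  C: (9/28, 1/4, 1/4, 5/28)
A

For a discrete distribution over n outcomes, entropy is maximized by the uniform distribution.

Computing entropies:
H(A) = 2.0000 bits
H(B) = 1.3568 bits
H(C) = 1.9701 bits

The uniform distribution (where all probabilities equal 1/4) achieves the maximum entropy of log_2(4) = 2.0000 bits.

Distribution A has the highest entropy.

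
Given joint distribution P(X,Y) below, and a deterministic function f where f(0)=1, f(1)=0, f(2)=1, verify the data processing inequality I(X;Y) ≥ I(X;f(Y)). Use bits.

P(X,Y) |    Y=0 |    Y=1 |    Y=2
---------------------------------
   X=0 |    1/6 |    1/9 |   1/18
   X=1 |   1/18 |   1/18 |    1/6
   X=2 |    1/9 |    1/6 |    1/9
I(X;Y) = 0.1124, I(X;f(Y)) = 0.0285, inequality holds: 0.1124 ≥ 0.0285

Data Processing Inequality: For any Markov chain X → Y → Z, we have I(X;Y) ≥ I(X;Z).

Here Z = f(Y) is a deterministic function of Y, forming X → Y → Z.

Original I(X;Y) = 0.1124 bits

After applying f:
P(X,Z) where Z=f(Y):
- P(X,Z=0) = P(X,Y=1)
- P(X,Z=1) = P(X,Y=0) + P(X,Y=2)

I(X;Z) = I(X;f(Y)) = 0.0285 bits

Verification: 0.1124 ≥ 0.0285 ✓

Information cannot be created by processing; the function f can only lose information about X.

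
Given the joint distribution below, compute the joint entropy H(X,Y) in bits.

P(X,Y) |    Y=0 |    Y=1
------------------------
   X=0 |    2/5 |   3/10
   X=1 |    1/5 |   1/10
1.8464 bits

Joint entropy is H(X,Y) = -Σ_{x,y} p(x,y) log p(x,y).

Summing over all non-zero entries:
H(X,Y) = -[2/5·log_2(2/5) + 3/10·log_2(3/10) + 1/5·log_2(1/5) + 1/10·log_2(1/10)]
H(X,Y) = 1.8464 bits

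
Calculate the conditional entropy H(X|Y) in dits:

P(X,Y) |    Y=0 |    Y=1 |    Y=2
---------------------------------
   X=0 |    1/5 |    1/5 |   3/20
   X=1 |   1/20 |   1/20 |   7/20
0.2413 dits

Using the chain rule: H(X|Y) = H(X,Y) - H(Y)

First, compute H(X,Y) = 0.6929 dits

Marginal P(Y) = (1/4, 1/4, 1/2)
H(Y) = 0.4515 dits

H(X|Y) = H(X,Y) - H(Y) = 0.6929 - 0.4515 = 0.2413 dits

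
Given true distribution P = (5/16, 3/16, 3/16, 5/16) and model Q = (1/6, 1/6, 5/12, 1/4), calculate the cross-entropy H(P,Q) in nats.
1.4932 nats

Cross-entropy: H(P,Q) = -Σ p(x) log q(x)

Alternatively: H(P,Q) = H(P) + D_KL(P||Q)
H(P) = 1.3547 nats
D_KL(P||Q) = 0.1385 nats

H(P,Q) = 1.3547 + 0.1385 = 1.4932 nats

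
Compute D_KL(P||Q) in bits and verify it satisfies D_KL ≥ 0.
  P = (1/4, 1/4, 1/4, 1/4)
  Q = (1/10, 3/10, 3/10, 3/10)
0.1332 bits

KL divergence satisfies the Gibbs inequality: D_KL(P||Q) ≥ 0 for all distributions P, Q.

D_KL(P||Q) = Σ p(x) log(p(x)/q(x))
Term by term:
  x=0: 1/4 × log_2[(1/4)/(1/10)] = 0.3305
  x=1: 1/4 × log_2[(1/4)/(3/10)] = -0.0658
  x=2: 1/4 × log_2[(1/4)/(3/10)] = -0.0658
  x=3: 1/4 × log_2[(1/4)/(3/10)] = -0.0658
D_KL(P||Q) = 0.1332 bits

D_KL(P||Q) = 0.1332 ≥ 0 ✓

This non-negativity is a fundamental property: relative entropy cannot be negative because it measures how different Q is from P.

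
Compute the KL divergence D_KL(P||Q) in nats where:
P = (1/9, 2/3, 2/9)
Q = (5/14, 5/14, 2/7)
0.2305 nats

KL divergence: D_KL(P||Q) = Σ p(x) log(p(x)/q(x))

Computing term by term:
  x=0: 1/9 × log_e[(1/9)/(5/14)] = 1/9 × -1.1676 = -0.1297
  x=1: 2/3 × log_e[(2/3)/(5/14)] = 2/3 × 0.6242 = 0.4161
  x=2: 2/9 × log_e[(2/9)/(2/7)] = 2/9 × -0.2513 = -0.0558

D_KL(P||Q) = 0.2305 nats

Note: KL divergence is always non-negative and equals 0 iff P = Q.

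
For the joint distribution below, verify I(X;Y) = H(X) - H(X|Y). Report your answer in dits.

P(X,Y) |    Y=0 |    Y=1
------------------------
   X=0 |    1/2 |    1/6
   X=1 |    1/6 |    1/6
I(X;Y) = 0.0133 dits

Mutual information has multiple equivalent forms:
- I(X;Y) = H(X) - H(X|Y)
- I(X;Y) = H(Y) - H(Y|X)
- I(X;Y) = H(X) + H(Y) - H(X,Y)

Computing all quantities:
H(X) = 0.2764, H(Y) = 0.2764, H(X,Y) = 0.5396
H(X|Y) = 0.2632, H(Y|X) = 0.2632

Verification:
H(X) - H(X|Y) = 0.2764 - 0.2632 = 0.0133
H(Y) - H(Y|X) = 0.2764 - 0.2632 = 0.0133
H(X) + H(Y) - H(X,Y) = 0.2764 + 0.2764 - 0.5396 = 0.0133

All forms give I(X;Y) = 0.0133 dits. ✓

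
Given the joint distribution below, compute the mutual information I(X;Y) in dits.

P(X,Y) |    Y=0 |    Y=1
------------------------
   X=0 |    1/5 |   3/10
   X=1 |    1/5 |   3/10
0.0000 dits

Mutual information: I(X;Y) = H(X) + H(Y) - H(X,Y)

Marginals:
P(X) = (1/2, 1/2), H(X) = 0.3010 dits
P(Y) = (2/5, 3/5), H(Y) = 0.2923 dits

Joint entropy: H(X,Y) = 0.5933 dits

I(X;Y) = 0.3010 + 0.2923 - 0.5933 = 0.0000 dits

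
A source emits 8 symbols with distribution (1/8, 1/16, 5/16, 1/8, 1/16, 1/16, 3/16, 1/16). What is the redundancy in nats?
0.1891 nats

Redundancy measures how far a source is from maximum entropy:
R = H_max - H(X)

Maximum entropy for 8 symbols: H_max = log_e(8) = 2.0794 nats
Actual entropy: H(X) = 1.8904 nats
Redundancy: R = 2.0794 - 1.8904 = 0.1891 nats

This redundancy represents potential for compression: the source could be compressed by 0.1891 nats per symbol.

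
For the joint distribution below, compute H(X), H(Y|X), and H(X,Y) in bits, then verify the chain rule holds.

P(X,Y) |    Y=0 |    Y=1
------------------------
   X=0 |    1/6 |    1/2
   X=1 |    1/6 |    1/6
H(X,Y) = 1.7925, H(X) = 0.9183, H(Y|X) = 0.8742 (all in bits)

Chain rule: H(X,Y) = H(X) + H(Y|X)

Left side — joint entropy directly:
H(X,Y) = -Σ p(x,y) log p(x,y) = 1.7925 bits

Right side — compute H(Y|X) from the conditional distributions:
P(X) = (2/3, 1/3), so H(X) = 0.9183 bits
H(Y|X) = Σ_x P(X=x) · H(Y|X=x):
  P(Y|X=0) = (1/4, 3/4), H(Y|X=0) = 0.8113, weight P(X=0) = 2/3
  P(Y|X=1) = (1/2, 1/2), H(Y|X=1) = 1.0000, weight P(X=1) = 1/3
H(Y|X) = 0.8742 bits

H(X) + H(Y|X) = 0.9183 + 0.8742 = 1.7925 bits

Both sides equal 1.7925 bits. ✓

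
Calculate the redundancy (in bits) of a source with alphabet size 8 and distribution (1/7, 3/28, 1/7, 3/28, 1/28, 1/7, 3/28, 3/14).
0.1132 bits

Redundancy measures how far a source is from maximum entropy:
R = H_max - H(X)

Maximum entropy for 8 symbols: H_max = log_2(8) = 3.0000 bits
Actual entropy: H(X) = 2.8868 bits
Redundancy: R = 3.0000 - 2.8868 = 0.1132 bits

This redundancy represents potential for compression: the source could be compressed by 0.1132 bits per symbol.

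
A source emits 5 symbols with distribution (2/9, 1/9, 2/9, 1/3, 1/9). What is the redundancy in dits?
0.0376 dits

Redundancy measures how far a source is from maximum entropy:
R = H_max - H(X)

Maximum entropy for 5 symbols: H_max = log_10(5) = 0.6990 dits
Actual entropy: H(X) = 0.6614 dits
Redundancy: R = 0.6990 - 0.6614 = 0.0376 dits

This redundancy represents potential for compression: the source could be compressed by 0.0376 dits per symbol.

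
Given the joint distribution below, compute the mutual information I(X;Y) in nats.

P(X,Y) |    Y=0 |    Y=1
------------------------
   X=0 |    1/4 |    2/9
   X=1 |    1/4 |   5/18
0.0015 nats

Mutual information: I(X;Y) = H(X) + H(Y) - H(X,Y)

Marginals:
P(X) = (17/36, 19/36), H(X) = 0.6916 nats
P(Y) = (1/2, 1/2), H(Y) = 0.6931 nats

Joint entropy: H(X,Y) = 1.3832 nats

I(X;Y) = 0.6916 + 0.6931 - 1.3832 = 0.0015 nats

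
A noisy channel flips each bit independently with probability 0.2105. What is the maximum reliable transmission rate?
0.2576 bits

For a binary symmetric channel (BSC) with error probability p:
Capacity C = 1 - H(p) bits per symbol

where H(p) = -p log₂(p) - (1-p) log₂(1-p) is the binary entropy function.

H(0.2105) = 0.7424 bits
C = 1 - 0.7424 = 0.2576 bits per symbol

This means we can reliably transmit up to 0.2576 bits of information per channel use.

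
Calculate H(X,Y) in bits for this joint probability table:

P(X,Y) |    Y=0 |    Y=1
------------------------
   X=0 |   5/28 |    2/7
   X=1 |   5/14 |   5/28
1.9345 bits

Joint entropy is H(X,Y) = -Σ_{x,y} p(x,y) log p(x,y).

Summing over all non-zero entries:
H(X,Y) = -[5/28·log_2(5/28) + 2/7·log_2(2/7) + 5/14·log_2(5/14) + 5/28·log_2(5/28)]
H(X,Y) = 1.9345 bits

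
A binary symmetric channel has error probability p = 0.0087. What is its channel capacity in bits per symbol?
0.9280 bits

For a binary symmetric channel (BSC) with error probability p:
Capacity C = 1 - H(p) bits per symbol

where H(p) = -p log₂(p) - (1-p) log₂(1-p) is the binary entropy function.

H(0.0087) = 0.0720 bits
C = 1 - 0.0720 = 0.9280 bits per symbol

This means we can reliably transmit up to 0.9280 bits of information per channel use.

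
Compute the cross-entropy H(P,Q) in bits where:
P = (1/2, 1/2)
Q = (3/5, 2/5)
1.0294 bits

Cross-entropy: H(P,Q) = -Σ p(x) log q(x)

Alternatively: H(P,Q) = H(P) + D_KL(P||Q)
H(P) = 1.0000 bits
D_KL(P||Q) = 0.0294 bits

H(P,Q) = 1.0000 + 0.0294 = 1.0294 bits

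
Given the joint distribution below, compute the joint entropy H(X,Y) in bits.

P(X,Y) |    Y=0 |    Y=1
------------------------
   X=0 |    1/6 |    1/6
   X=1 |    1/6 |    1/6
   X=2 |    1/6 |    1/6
2.5850 bits

Joint entropy is H(X,Y) = -Σ_{x,y} p(x,y) log p(x,y).

Summing over all non-zero entries:
H(X,Y) = -[1/6·log_2(1/6) + 1/6·log_2(1/6) + 1/6·log_2(1/6) + 1/6·log_2(1/6) + 1/6·log_2(1/6) + 1/6·log_2(1/6)]
H(X,Y) = 2.5850 bits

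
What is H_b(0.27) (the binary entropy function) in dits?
0.2533 dits

The binary entropy function is:
H(p) = -p log(p) - (1-p) log(1-p)

H(0.27) = -0.27 × log_10(0.27) - 0.73 × log_10(0.73)
H(0.27) = 0.2533 dits

Note: Binary entropy is maximized at p=0.5 (H=1 bit) and minimized at p=0 or p=1 (H=0).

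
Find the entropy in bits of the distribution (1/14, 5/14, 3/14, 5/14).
1.8092 bits

Shannon entropy is H(X) = -Σ p(x) log p(x).

For P = (1/14, 5/14, 3/14, 5/14):
H = -1/14 × log_2(1/14) -5/14 × log_2(5/14) -3/14 × log_2(3/14) -5/14 × log_2(5/14)
H = 1.8092 bits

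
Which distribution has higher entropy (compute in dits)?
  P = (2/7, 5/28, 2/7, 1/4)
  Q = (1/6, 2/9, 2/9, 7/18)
P

Computing entropies in dits:
H(P) = 0.5950
H(Q) = 0.5795

Distribution P has higher entropy.

Intuition: The distribution closer to uniform (more spread out) has higher entropy.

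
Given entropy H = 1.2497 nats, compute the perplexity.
3.4893

Perplexity is e^H (or exp(H) for natural log).

H = 1.2497 nats
Perplexity = e^1.2497 = 3.4893

Interpretation: The model's uncertainty is equivalent to choosing uniformly among 3.5 options.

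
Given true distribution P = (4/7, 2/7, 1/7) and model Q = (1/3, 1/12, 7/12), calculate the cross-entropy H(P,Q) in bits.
2.0411 bits

Cross-entropy: H(P,Q) = -Σ p(x) log q(x)

Alternatively: H(P,Q) = H(P) + D_KL(P||Q)
H(P) = 1.3788 bits
D_KL(P||Q) = 0.6623 bits

H(P,Q) = 1.3788 + 0.6623 = 2.0411 bits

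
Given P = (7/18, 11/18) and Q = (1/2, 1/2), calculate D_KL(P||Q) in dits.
0.0108 dits

KL divergence: D_KL(P||Q) = Σ p(x) log(p(x)/q(x))

Computing term by term:
  x=0: 7/18 × log_10[(7/18)/(1/2)] = 7/18 × -0.1091 = -0.0424
  x=1: 11/18 × log_10[(11/18)/(1/2)] = 11/18 × 0.0872 = 0.0533

D_KL(P||Q) = 0.0108 dits

Note: KL divergence is always non-negative and equals 0 iff P = Q.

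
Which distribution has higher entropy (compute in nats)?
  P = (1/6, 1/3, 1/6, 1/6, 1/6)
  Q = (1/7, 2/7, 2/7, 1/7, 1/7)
P

Computing entropies in nats:
H(P) = 1.5607
H(Q) = 1.5498

Distribution P has higher entropy.

Intuition: The distribution closer to uniform (more spread out) has higher entropy.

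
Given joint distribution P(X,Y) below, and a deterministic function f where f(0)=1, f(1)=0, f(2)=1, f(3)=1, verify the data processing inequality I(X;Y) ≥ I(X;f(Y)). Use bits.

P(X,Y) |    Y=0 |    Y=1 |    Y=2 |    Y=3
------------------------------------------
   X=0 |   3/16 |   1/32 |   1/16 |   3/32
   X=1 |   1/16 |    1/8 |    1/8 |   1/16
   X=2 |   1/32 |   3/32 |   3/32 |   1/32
I(X;Y) = 0.1615, I(X;f(Y)) = 0.0731, inequality holds: 0.1615 ≥ 0.0731

Data Processing Inequality: For any Markov chain X → Y → Z, we have I(X;Y) ≥ I(X;Z).

Here Z = f(Y) is a deterministic function of Y, forming X → Y → Z.

Original I(X;Y) = 0.1615 bits

After applying f:
P(X,Z) where Z=f(Y):
- P(X,Z=0) = P(X,Y=1)
- P(X,Z=1) = P(X,Y=0) + P(X,Y=2) + P(X,Y=3)

I(X;Z) = I(X;f(Y)) = 0.0731 bits

Verification: 0.1615 ≥ 0.0731 ✓

Information cannot be created by processing; the function f can only lose information about X.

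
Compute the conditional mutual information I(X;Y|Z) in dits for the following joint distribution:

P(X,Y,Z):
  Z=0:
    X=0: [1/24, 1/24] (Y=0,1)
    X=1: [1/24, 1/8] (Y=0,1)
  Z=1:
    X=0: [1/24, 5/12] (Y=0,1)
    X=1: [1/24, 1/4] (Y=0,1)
0.0044 dits

Conditional mutual information: I(X;Y|Z) = H(X|Z) + H(Y|Z) - H(X,Y|Z)

H(Z) = 0.2442
H(X,Z) = 0.5310 → H(X|Z) = 0.2868
H(Y,Z) = 0.4269 → H(Y|Z) = 0.1827
H(X,Y,Z) = 0.7094 → H(X,Y|Z) = 0.4651

I(X;Y|Z) = 0.2868 + 0.1827 - 0.4651 = 0.0044 dits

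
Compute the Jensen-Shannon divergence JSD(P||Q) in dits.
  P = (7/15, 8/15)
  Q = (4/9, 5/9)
0.0001 dits

Jensen-Shannon divergence is:
JSD(P||Q) = 0.5 × D_KL(P||M) + 0.5 × D_KL(Q||M)
where M = 0.5 × (P + Q) is the mixture distribution.

M = 0.5 × (7/15, 8/15) + 0.5 × (4/9, 5/9) = (0.455556, 0.544444)

D_KL(P||M) = 0.0001 dits
D_KL(Q||M) = 0.0001 dits

JSD(P||Q) = 0.5 × 0.0001 + 0.5 × 0.0001 = 0.0001 dits

Unlike KL divergence, JSD is symmetric and bounded: 0 ≤ JSD ≤ log(2).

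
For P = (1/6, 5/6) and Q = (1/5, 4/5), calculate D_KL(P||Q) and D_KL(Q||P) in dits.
D_KL(P||Q) = 0.0016, D_KL(Q||P) = 0.0017

KL divergence is not symmetric: D_KL(P||Q) ≠ D_KL(Q||P) in general.

D_KL(P||Q) = 0.0016 dits
D_KL(Q||P) = 0.0017 dits

No, they are not equal!

This asymmetry is why KL divergence is not a true distance metric.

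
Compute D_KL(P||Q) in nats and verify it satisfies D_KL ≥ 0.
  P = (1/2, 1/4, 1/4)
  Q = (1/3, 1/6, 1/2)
0.1308 nats

KL divergence satisfies the Gibbs inequality: D_KL(P||Q) ≥ 0 for all distributions P, Q.

D_KL(P||Q) = Σ p(x) log(p(x)/q(x))
Term by term:
  x=0: 1/2 × log_e[(1/2)/(1/3)] = 0.2027
  x=1: 1/4 × log_e[(1/4)/(1/6)] = 0.1014
  x=2: 1/4 × log_e[(1/4)/(1/2)] = -0.1733
D_KL(P||Q) = 0.1308 nats

D_KL(P||Q) = 0.1308 ≥ 0 ✓

This non-negativity is a fundamental property: relative entropy cannot be negative because it measures how different Q is from P.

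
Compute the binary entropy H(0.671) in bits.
0.9139 bits

The binary entropy function is:
H(p) = -p log(p) - (1-p) log(1-p)

H(0.671) = -0.671 × log_2(0.671) - 0.329 × log_2(0.329)
H(0.671) = 0.9139 bits

Note: Binary entropy is maximized at p=0.5 (H=1 bit) and minimized at p=0 or p=1 (H=0).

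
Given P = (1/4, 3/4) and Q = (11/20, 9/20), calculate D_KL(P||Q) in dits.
0.0808 dits

KL divergence: D_KL(P||Q) = Σ p(x) log(p(x)/q(x))

Computing term by term:
  x=0: 1/4 × log_10[(1/4)/(11/20)] = 1/4 × -0.3424 = -0.0856
  x=1: 3/4 × log_10[(3/4)/(9/20)] = 3/4 × 0.2218 = 0.1664

D_KL(P||Q) = 0.0808 dits

Note: KL divergence is always non-negative and equals 0 iff P = Q.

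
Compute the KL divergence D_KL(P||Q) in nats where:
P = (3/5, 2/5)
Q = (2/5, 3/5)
0.0811 nats

KL divergence: D_KL(P||Q) = Σ p(x) log(p(x)/q(x))

Computing term by term:
  x=0: 3/5 × log_e[(3/5)/(2/5)] = 3/5 × 0.4055 = 0.2433
  x=1: 2/5 × log_e[(2/5)/(3/5)] = 2/5 × -0.4055 = -0.1622

D_KL(P||Q) = 0.0811 nats

Note: KL divergence is always non-negative and equals 0 iff P = Q.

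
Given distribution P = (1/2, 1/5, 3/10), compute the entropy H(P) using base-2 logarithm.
1.4855 bits

Shannon entropy is H(X) = -Σ p(x) log p(x).

For P = (1/2, 1/5, 3/10):
H = -1/2 × log_2(1/2) -1/5 × log_2(1/5) -3/10 × log_2(3/10)
H = 1.4855 bits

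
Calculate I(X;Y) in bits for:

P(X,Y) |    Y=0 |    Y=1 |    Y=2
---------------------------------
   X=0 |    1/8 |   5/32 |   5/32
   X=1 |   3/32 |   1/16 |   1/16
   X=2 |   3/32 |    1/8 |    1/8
0.0123 bits

Mutual information: I(X;Y) = H(X) + H(Y) - H(X,Y)

Marginals:
P(X) = (7/16, 7/32, 11/32), H(X) = 1.5310 bits
P(Y) = (5/16, 11/32, 11/32), H(Y) = 1.5835 bits

Joint entropy: H(X,Y) = 3.1022 bits

I(X;Y) = 1.5310 + 1.5835 - 3.1022 = 0.0123 bits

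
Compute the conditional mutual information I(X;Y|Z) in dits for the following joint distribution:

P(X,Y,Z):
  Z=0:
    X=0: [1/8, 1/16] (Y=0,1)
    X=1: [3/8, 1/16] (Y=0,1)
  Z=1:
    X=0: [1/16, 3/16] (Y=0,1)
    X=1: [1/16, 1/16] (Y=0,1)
0.0111 dits

Conditional mutual information: I(X;Y|Z) = H(X|Z) + H(Y|Z) - H(X,Y|Z)

H(Z) = 0.2873
H(X,Z) = 0.5568 → H(X|Z) = 0.2695
H(Y,Z) = 0.5268 → H(Y|Z) = 0.2395
H(X,Y,Z) = 0.7852 → H(X,Y|Z) = 0.4979

I(X;Y|Z) = 0.2695 + 0.2395 - 0.4979 = 0.0111 dits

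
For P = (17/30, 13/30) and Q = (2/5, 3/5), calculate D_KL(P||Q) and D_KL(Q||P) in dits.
D_KL(P||Q) = 0.0245, D_KL(Q||P) = 0.0243

KL divergence is not symmetric: D_KL(P||Q) ≠ D_KL(Q||P) in general.

D_KL(P||Q) = 0.0245 dits
D_KL(Q||P) = 0.0243 dits

No, they are not equal!

This asymmetry is why KL divergence is not a true distance metric.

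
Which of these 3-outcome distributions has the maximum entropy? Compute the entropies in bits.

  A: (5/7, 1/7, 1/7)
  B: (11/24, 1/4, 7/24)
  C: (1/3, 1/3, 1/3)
C

For a discrete distribution over n outcomes, entropy is maximized by the uniform distribution.

Computing entropies:
H(A) = 1.1488 bits
H(B) = 1.5343 bits
H(C) = 1.5850 bits

The uniform distribution (where all probabilities equal 1/3) achieves the maximum entropy of log_2(3) = 1.5850 bits.

Distribution C has the highest entropy.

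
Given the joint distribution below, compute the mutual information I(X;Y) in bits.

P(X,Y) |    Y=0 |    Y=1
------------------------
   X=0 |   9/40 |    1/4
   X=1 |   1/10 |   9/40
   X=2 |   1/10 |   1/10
0.0202 bits

Mutual information: I(X;Y) = H(X) + H(Y) - H(X,Y)

Marginals:
P(X) = (19/40, 13/40, 1/5), H(X) = 1.5015 bits
P(Y) = (17/40, 23/40), H(Y) = 0.9837 bits

Joint entropy: H(X,Y) = 2.4650 bits

I(X;Y) = 1.5015 + 0.9837 - 2.4650 = 0.0202 bits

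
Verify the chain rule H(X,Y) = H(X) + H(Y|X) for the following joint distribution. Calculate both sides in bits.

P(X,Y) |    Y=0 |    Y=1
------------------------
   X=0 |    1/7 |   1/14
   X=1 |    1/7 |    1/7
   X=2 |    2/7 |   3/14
H(X,Y) = 2.4677, H(X) = 1.4926, H(Y|X) = 0.9751 (all in bits)

Chain rule: H(X,Y) = H(X) + H(Y|X)

Left side — joint entropy directly:
H(X,Y) = -Σ p(x,y) log p(x,y) = 2.4677 bits

Right side — compute H(Y|X) from the conditional distributions:
P(X) = (3/14, 2/7, 1/2), so H(X) = 1.4926 bits
H(Y|X) = Σ_x P(X=x) · H(Y|X=x):
  P(Y|X=0) = (2/3, 1/3), H(Y|X=0) = 0.9183, weight P(X=0) = 3/14
  P(Y|X=1) = (1/2, 1/2), H(Y|X=1) = 1.0000, weight P(X=1) = 2/7
  P(Y|X=2) = (4/7, 3/7), H(Y|X=2) = 0.9852, weight P(X=2) = 1/2
H(Y|X) = 0.9751 bits

H(X) + H(Y|X) = 1.4926 + 0.9751 = 2.4677 bits

Both sides equal 2.4677 bits. ✓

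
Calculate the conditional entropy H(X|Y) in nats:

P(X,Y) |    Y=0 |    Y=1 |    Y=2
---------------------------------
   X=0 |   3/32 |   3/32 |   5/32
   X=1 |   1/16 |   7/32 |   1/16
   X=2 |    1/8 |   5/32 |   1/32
1.0127 nats

Using the chain rule: H(X|Y) = H(X,Y) - H(Y)

First, compute H(X,Y) = 2.0712 nats

Marginal P(Y) = (9/32, 15/32, 1/4)
H(Y) = 1.0585 nats

H(X|Y) = H(X,Y) - H(Y) = 2.0712 - 1.0585 = 1.0127 nats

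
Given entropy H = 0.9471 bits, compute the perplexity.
1.9280

Perplexity is 2^H (or exp(H) for natural log).

H = 0.9471 bits
Perplexity = 2^0.9471 = 1.9280

Interpretation: The model's uncertainty is equivalent to choosing uniformly among 1.9 options.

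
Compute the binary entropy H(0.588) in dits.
0.2943 dits

The binary entropy function is:
H(p) = -p log(p) - (1-p) log(1-p)

H(0.588) = -0.588 × log_10(0.588) - 0.412 × log_10(0.412)
H(0.588) = 0.2943 dits

Note: Binary entropy is maximized at p=0.5 (H=1 bit) and minimized at p=0 or p=1 (H=0).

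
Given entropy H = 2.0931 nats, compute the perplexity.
8.1100

Perplexity is e^H (or exp(H) for natural log).

H = 2.0931 nats
Perplexity = e^2.0931 = 8.1100

Interpretation: The model's uncertainty is equivalent to choosing uniformly among 8.1 options.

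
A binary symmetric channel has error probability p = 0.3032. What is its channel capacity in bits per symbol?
0.1148 bits

For a binary symmetric channel (BSC) with error probability p:
Capacity C = 1 - H(p) bits per symbol

where H(p) = -p log₂(p) - (1-p) log₂(1-p) is the binary entropy function.

H(0.3032) = 0.8852 bits
C = 1 - 0.8852 = 0.1148 bits per symbol

This means we can reliably transmit up to 0.1148 bits of information per channel use.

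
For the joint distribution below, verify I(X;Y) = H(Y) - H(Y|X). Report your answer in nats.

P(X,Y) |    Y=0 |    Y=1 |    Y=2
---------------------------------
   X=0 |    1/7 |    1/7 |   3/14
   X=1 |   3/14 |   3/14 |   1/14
I(X;Y) = 0.0518 nats

Mutual information has multiple equivalent forms:
- I(X;Y) = H(X) - H(X|Y)
- I(X;Y) = H(Y) - H(Y|X)
- I(X;Y) = H(X) + H(Y) - H(X,Y)

Computing all quantities:
H(X) = 0.6931, H(Y) = 1.0934, H(X,Y) = 1.7348
H(X|Y) = 0.6414, H(Y|X) = 1.0416

Verification:
H(X) - H(X|Y) = 0.6931 - 0.6414 = 0.0518
H(Y) - H(Y|X) = 1.0934 - 1.0416 = 0.0518
H(X) + H(Y) - H(X,Y) = 0.6931 + 1.0934 - 1.7348 = 0.0518

All forms give I(X;Y) = 0.0518 nats. ✓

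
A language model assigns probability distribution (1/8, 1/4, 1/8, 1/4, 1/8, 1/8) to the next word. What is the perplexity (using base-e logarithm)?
5.6569

Perplexity is e^H (or exp(H) for natural log).

First, H = -Σ p log p = 1.7329 nats
Perplexity = e^1.7329 = 5.6569

Interpretation: The model's uncertainty is equivalent to choosing uniformly among 5.7 options.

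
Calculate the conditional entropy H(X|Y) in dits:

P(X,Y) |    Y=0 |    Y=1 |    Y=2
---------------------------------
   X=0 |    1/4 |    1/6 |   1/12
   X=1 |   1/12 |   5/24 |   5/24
0.2691 dits

Using the chain rule: H(X|Y) = H(X,Y) - H(Y)

First, compute H(X,Y) = 0.7439 dits

Marginal P(Y) = (1/3, 3/8, 7/24)
H(Y) = 0.4749 dits

H(X|Y) = H(X,Y) - H(Y) = 0.7439 - 0.4749 = 0.2691 dits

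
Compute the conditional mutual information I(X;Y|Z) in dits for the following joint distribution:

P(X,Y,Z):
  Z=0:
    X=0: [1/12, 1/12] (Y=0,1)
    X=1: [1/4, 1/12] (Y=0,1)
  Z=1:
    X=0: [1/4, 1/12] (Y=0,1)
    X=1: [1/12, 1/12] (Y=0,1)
0.0133 dits

Conditional mutual information: I(X;Y|Z) = H(X|Z) + H(Y|Z) - H(X,Y|Z)

H(Z) = 0.3010
H(X,Z) = 0.5775 → H(X|Z) = 0.2764
H(Y,Z) = 0.5775 → H(Y|Z) = 0.2764
H(X,Y,Z) = 0.8406 → H(X,Y|Z) = 0.5396

I(X;Y|Z) = 0.2764 + 0.2764 - 0.5396 = 0.0133 dits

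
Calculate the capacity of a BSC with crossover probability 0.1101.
0.4998 bits

For a binary symmetric channel (BSC) with error probability p:
Capacity C = 1 - H(p) bits per symbol

where H(p) = -p log₂(p) - (1-p) log₂(1-p) is the binary entropy function.

H(0.1101) = 0.5002 bits
C = 1 - 0.5002 = 0.4998 bits per symbol

This means we can reliably transmit up to 0.4998 bits of information per channel use.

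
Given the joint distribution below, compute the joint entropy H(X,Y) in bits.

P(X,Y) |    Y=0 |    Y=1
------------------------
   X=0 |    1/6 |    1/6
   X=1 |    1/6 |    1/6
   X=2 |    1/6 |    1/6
2.5850 bits

Joint entropy is H(X,Y) = -Σ_{x,y} p(x,y) log p(x,y).

Summing over all non-zero entries:
H(X,Y) = -[1/6·log_2(1/6) + 1/6·log_2(1/6) + 1/6·log_2(1/6) + 1/6·log_2(1/6) + 1/6·log_2(1/6) + 1/6·log_2(1/6)]
H(X,Y) = 2.5850 bits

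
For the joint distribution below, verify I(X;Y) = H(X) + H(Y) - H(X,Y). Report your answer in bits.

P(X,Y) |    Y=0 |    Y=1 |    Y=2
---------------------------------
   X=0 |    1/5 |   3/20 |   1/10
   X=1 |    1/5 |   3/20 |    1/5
I(X;Y) = 0.0173 bits

Mutual information has multiple equivalent forms:
- I(X;Y) = H(X) - H(X|Y)
- I(X;Y) = H(Y) - H(Y|X)
- I(X;Y) = H(X) + H(Y) - H(X,Y)

Computing all quantities:
H(X) = 0.9928, H(Y) = 1.5710, H(X,Y) = 2.5464
H(X|Y) = 0.9755, H(Y|X) = 1.5537

Verification:
H(X) - H(X|Y) = 0.9928 - 0.9755 = 0.0173
H(Y) - H(Y|X) = 1.5710 - 1.5537 = 0.0173
H(X) + H(Y) - H(X,Y) = 0.9928 + 1.5710 - 2.5464 = 0.0173

All forms give I(X;Y) = 0.0173 bits. ✓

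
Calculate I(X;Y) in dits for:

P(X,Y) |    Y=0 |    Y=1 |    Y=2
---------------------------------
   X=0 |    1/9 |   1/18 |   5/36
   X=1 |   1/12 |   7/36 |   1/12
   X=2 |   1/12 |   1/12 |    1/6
0.0266 dits

Mutual information: I(X;Y) = H(X) + H(Y) - H(X,Y)

Marginals:
P(X) = (11/36, 13/36, 1/3), H(X) = 0.4761 dits
P(Y) = (5/18, 1/3, 7/18), H(Y) = 0.4731 dits

Joint entropy: H(X,Y) = 0.9225 dits

I(X;Y) = 0.4761 + 0.4731 - 0.9225 = 0.0266 dits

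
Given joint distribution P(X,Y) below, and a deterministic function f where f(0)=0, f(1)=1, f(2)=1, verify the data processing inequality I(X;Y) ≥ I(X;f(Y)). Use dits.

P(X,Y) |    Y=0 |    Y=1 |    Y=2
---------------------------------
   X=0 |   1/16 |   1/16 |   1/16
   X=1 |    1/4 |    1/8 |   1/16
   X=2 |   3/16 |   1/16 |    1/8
I(X;Y) = 0.0158, I(X;f(Y)) = 0.0066, inequality holds: 0.0158 ≥ 0.0066

Data Processing Inequality: For any Markov chain X → Y → Z, we have I(X;Y) ≥ I(X;Z).

Here Z = f(Y) is a deterministic function of Y, forming X → Y → Z.

Original I(X;Y) = 0.0158 dits

After applying f:
P(X,Z) where Z=f(Y):
- P(X,Z=0) = P(X,Y=0)
- P(X,Z=1) = P(X,Y=1) + P(X,Y=2)

I(X;Z) = I(X;f(Y)) = 0.0066 dits

Verification: 0.0158 ≥ 0.0066 ✓

Information cannot be created by processing; the function f can only lose information about X.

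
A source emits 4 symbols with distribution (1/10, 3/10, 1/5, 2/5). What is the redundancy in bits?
0.1536 bits

Redundancy measures how far a source is from maximum entropy:
R = H_max - H(X)

Maximum entropy for 4 symbols: H_max = log_2(4) = 2.0000 bits
Actual entropy: H(X) = 1.8464 bits
Redundancy: R = 2.0000 - 1.8464 = 0.1536 bits

This redundancy represents potential for compression: the source could be compressed by 0.1536 bits per symbol.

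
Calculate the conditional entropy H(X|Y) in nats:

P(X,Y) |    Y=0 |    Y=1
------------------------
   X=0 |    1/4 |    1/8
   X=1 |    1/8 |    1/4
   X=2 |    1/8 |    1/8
1.0397 nats

Using the chain rule: H(X|Y) = H(X,Y) - H(Y)

First, compute H(X,Y) = 1.7329 nats

Marginal P(Y) = (1/2, 1/2)
H(Y) = 0.6931 nats

H(X|Y) = H(X,Y) - H(Y) = 1.7329 - 0.6931 = 1.0397 nats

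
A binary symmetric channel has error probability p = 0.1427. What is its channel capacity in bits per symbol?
0.4087 bits

For a binary symmetric channel (BSC) with error probability p:
Capacity C = 1 - H(p) bits per symbol

where H(p) = -p log₂(p) - (1-p) log₂(1-p) is the binary entropy function.

H(0.1427) = 0.5913 bits
C = 1 - 0.5913 = 0.4087 bits per symbol

This means we can reliably transmit up to 0.4087 bits of information per channel use.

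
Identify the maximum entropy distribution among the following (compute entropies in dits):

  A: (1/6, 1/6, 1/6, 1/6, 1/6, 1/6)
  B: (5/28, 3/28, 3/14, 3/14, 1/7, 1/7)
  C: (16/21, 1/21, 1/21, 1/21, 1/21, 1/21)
A

For a discrete distribution over n outcomes, entropy is maximized by the uniform distribution.

Computing entropies:
H(A) = 0.7782 dits
H(B) = 0.7657 dits
H(C) = 0.4048 dits

The uniform distribution (where all probabilities equal 1/6) achieves the maximum entropy of log_10(6) = 0.7782 dits.

Distribution A has the highest entropy.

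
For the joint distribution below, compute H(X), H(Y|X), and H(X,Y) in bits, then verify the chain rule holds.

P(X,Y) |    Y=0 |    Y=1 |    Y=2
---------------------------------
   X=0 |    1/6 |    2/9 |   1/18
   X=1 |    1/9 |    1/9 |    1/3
H(X,Y) = 2.3774, H(X) = 0.9911, H(Y|X) = 1.3864 (all in bits)

Chain rule: H(X,Y) = H(X) + H(Y|X)

Left side — joint entropy directly:
H(X,Y) = -Σ p(x,y) log p(x,y) = 2.3774 bits

Right side — compute H(Y|X) from the conditional distributions:
P(X) = (4/9, 5/9), so H(X) = 0.9911 bits
H(Y|X) = Σ_x P(X=x) · H(Y|X=x):
  P(Y|X=0) = (3/8, 1/2, 1/8), H(Y|X=0) = 1.4056, weight P(X=0) = 4/9
  P(Y|X=1) = (1/5, 1/5, 3/5), H(Y|X=1) = 1.3710, weight P(X=1) = 5/9
H(Y|X) = 1.3864 bits

H(X) + H(Y|X) = 0.9911 + 1.3864 = 2.3774 bits

Both sides equal 2.3774 bits. ✓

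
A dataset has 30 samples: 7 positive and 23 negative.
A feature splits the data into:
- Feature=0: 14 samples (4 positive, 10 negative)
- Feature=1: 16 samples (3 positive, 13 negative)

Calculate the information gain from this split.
0.0097 bits

Information Gain = H(Y) - H(Y|Feature)

Before split:
P(positive) = 7/30 = 0.2333
H(Y) = 0.7838 bits

After split:
Feature=0: H = 0.8631 bits (weight = 14/30)
Feature=1: H = 0.6962 bits (weight = 16/30)
H(Y|Feature) = (14/30)×0.8631 + (16/30)×0.6962 = 0.7741 bits

Information Gain = 0.7838 - 0.7741 = 0.0097 bits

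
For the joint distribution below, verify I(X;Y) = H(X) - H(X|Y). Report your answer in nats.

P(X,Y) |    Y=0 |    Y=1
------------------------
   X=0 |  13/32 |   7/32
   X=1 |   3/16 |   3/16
I(X;Y) = 0.0109 nats

Mutual information has multiple equivalent forms:
- I(X;Y) = H(X) - H(X|Y)
- I(X;Y) = H(Y) - H(Y|X)
- I(X;Y) = H(X) + H(Y) - H(X,Y)

Computing all quantities:
H(X) = 0.6616, H(Y) = 0.6755, H(X,Y) = 1.3261
H(X|Y) = 0.6507, H(Y|X) = 0.6646

Verification:
H(X) - H(X|Y) = 0.6616 - 0.6507 = 0.0109
H(Y) - H(Y|X) = 0.6755 - 0.6646 = 0.0109
H(X) + H(Y) - H(X,Y) = 0.6616 + 0.6755 - 1.3261 = 0.0109

All forms give I(X;Y) = 0.0109 nats. ✓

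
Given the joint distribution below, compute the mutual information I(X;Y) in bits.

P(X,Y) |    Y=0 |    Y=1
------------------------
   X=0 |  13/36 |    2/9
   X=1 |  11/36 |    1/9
0.0104 bits

Mutual information: I(X;Y) = H(X) + H(Y) - H(X,Y)

Marginals:
P(X) = (7/12, 5/12), H(X) = 0.9799 bits
P(Y) = (2/3, 1/3), H(Y) = 0.9183 bits

Joint entropy: H(X,Y) = 1.8877 bits

I(X;Y) = 0.9799 + 0.9183 - 1.8877 = 0.0104 bits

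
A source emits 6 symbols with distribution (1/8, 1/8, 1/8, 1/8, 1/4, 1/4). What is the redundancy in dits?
0.0256 dits

Redundancy measures how far a source is from maximum entropy:
R = H_max - H(X)

Maximum entropy for 6 symbols: H_max = log_10(6) = 0.7782 dits
Actual entropy: H(X) = 0.7526 dits
Redundancy: R = 0.7782 - 0.7526 = 0.0256 dits

This redundancy represents potential for compression: the source could be compressed by 0.0256 dits per symbol.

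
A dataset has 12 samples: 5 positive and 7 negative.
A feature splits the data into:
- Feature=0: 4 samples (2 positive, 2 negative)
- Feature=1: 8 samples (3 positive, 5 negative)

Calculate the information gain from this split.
0.0102 bits

Information Gain = H(Y) - H(Y|Feature)

Before split:
P(positive) = 5/12 = 0.4167
H(Y) = 0.9799 bits

After split:
Feature=0: H = 1.0000 bits (weight = 4/12)
Feature=1: H = 0.9544 bits (weight = 8/12)
H(Y|Feature) = (4/12)×1.0000 + (8/12)×0.9544 = 0.9696 bits

Information Gain = 0.9799 - 0.9696 = 0.0102 bits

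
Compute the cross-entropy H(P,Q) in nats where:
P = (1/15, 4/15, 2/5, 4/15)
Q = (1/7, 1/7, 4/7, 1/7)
1.3914 nats

Cross-entropy: H(P,Q) = -Σ p(x) log q(x)

Alternatively: H(P,Q) = H(P) + D_KL(P||Q)
H(P) = 1.2520 nats
D_KL(P||Q) = 0.1394 nats

H(P,Q) = 1.2520 + 0.1394 = 1.3914 nats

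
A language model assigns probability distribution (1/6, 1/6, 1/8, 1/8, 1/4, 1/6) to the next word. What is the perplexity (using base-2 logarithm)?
5.8259

Perplexity is 2^H (or exp(H) for natural log).

First, H = -Σ p log p = 2.5425 bits
Perplexity = 2^2.5425 = 5.8259

Interpretation: The model's uncertainty is equivalent to choosing uniformly among 5.8 options.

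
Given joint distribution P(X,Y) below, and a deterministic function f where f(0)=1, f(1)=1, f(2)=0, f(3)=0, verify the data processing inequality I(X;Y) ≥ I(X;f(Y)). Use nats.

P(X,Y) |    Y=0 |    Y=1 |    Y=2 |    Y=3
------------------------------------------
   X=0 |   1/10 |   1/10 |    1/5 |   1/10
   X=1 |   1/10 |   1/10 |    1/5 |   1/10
I(X;Y) = 0.0000, I(X;f(Y)) = 0.0000, inequality holds: 0.0000 ≥ 0.0000

Data Processing Inequality: For any Markov chain X → Y → Z, we have I(X;Y) ≥ I(X;Z).

Here Z = f(Y) is a deterministic function of Y, forming X → Y → Z.

Original I(X;Y) = 0.0000 nats

After applying f:
P(X,Z) where Z=f(Y):
- P(X,Z=0) = P(X,Y=2) + P(X,Y=3)
- P(X,Z=1) = P(X,Y=0) + P(X,Y=1)

I(X;Z) = I(X;f(Y)) = 0.0000 nats

Verification: 0.0000 ≥ 0.0000 ✓

Information cannot be created by processing; the function f can only lose information about X.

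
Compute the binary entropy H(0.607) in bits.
0.9667 bits

The binary entropy function is:
H(p) = -p log(p) - (1-p) log(1-p)

H(0.607) = -0.607 × log_2(0.607) - 0.393 × log_2(0.393)
H(0.607) = 0.9667 bits

Note: Binary entropy is maximized at p=0.5 (H=1 bit) and minimized at p=0 or p=1 (H=0).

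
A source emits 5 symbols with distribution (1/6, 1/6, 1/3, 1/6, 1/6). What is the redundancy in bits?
0.0703 bits

Redundancy measures how far a source is from maximum entropy:
R = H_max - H(X)

Maximum entropy for 5 symbols: H_max = log_2(5) = 2.3219 bits
Actual entropy: H(X) = 2.2516 bits
Redundancy: R = 2.3219 - 2.2516 = 0.0703 bits

This redundancy represents potential for compression: the source could be compressed by 0.0703 bits per symbol.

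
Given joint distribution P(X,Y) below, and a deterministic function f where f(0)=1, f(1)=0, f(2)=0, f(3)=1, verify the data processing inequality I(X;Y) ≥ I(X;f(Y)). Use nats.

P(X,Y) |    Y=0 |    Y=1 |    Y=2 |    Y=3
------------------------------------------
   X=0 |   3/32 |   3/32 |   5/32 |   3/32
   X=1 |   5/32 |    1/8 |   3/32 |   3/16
I(X;Y) = 0.0261, I(X;f(Y)) = 0.0165, inequality holds: 0.0261 ≥ 0.0165

Data Processing Inequality: For any Markov chain X → Y → Z, we have I(X;Y) ≥ I(X;Z).

Here Z = f(Y) is a deterministic function of Y, forming X → Y → Z.

Original I(X;Y) = 0.0261 nats

After applying f:
P(X,Z) where Z=f(Y):
- P(X,Z=0) = P(X,Y=1) + P(X,Y=2)
- P(X,Z=1) = P(X,Y=0) + P(X,Y=3)

I(X;Z) = I(X;f(Y)) = 0.0165 nats

Verification: 0.0261 ≥ 0.0165 ✓

Information cannot be created by processing; the function f can only lose information about X.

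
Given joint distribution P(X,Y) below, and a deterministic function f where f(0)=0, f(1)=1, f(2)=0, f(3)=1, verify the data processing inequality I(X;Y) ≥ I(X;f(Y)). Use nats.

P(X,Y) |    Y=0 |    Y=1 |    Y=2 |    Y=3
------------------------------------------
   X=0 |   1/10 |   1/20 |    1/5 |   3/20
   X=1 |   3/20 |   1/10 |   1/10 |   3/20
I(X;Y) = 0.0305, I(X;f(Y)) = 0.0051, inequality holds: 0.0305 ≥ 0.0051

Data Processing Inequality: For any Markov chain X → Y → Z, we have I(X;Y) ≥ I(X;Z).

Here Z = f(Y) is a deterministic function of Y, forming X → Y → Z.

Original I(X;Y) = 0.0305 nats

After applying f:
P(X,Z) where Z=f(Y):
- P(X,Z=0) = P(X,Y=0) + P(X,Y=2)
- P(X,Z=1) = P(X,Y=1) + P(X,Y=3)

I(X;Z) = I(X;f(Y)) = 0.0051 nats

Verification: 0.0305 ≥ 0.0051 ✓

Information cannot be created by processing; the function f can only lose information about X.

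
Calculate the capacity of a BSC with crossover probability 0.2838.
0.1394 bits

For a binary symmetric channel (BSC) with error probability p:
Capacity C = 1 - H(p) bits per symbol

where H(p) = -p log₂(p) - (1-p) log₂(1-p) is the binary entropy function.

H(0.2838) = 0.8606 bits
C = 1 - 0.8606 = 0.1394 bits per symbol

This means we can reliably transmit up to 0.1394 bits of information per channel use.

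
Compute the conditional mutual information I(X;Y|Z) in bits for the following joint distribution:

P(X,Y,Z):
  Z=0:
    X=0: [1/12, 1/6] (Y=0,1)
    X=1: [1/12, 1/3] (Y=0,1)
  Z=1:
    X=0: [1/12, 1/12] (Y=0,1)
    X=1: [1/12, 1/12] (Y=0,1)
0.0105 bits

Conditional mutual information: I(X;Y|Z) = H(X|Z) + H(Y|Z) - H(X,Y|Z)

H(Z) = 0.9183
H(X,Z) = 1.8879 → H(X|Z) = 0.9696
H(Y,Z) = 1.7925 → H(Y|Z) = 0.8742
H(X,Y,Z) = 2.7516 → H(X,Y|Z) = 1.8333

I(X;Y|Z) = 0.9696 + 0.8742 - 1.8333 = 0.0105 bits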